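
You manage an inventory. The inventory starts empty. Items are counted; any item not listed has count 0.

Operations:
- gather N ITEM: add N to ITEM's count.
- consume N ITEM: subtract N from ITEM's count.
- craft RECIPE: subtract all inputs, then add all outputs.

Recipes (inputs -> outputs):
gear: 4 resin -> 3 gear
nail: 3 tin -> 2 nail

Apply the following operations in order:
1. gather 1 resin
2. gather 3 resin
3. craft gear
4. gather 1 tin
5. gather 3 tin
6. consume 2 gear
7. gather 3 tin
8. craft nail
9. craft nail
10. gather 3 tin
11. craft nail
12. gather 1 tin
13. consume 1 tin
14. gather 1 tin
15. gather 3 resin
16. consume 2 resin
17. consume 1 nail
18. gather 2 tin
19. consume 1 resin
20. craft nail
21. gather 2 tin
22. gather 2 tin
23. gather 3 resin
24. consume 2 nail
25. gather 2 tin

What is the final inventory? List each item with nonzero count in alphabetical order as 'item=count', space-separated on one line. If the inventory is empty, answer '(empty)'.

Answer: gear=1 nail=5 resin=3 tin=7

Derivation:
After 1 (gather 1 resin): resin=1
After 2 (gather 3 resin): resin=4
After 3 (craft gear): gear=3
After 4 (gather 1 tin): gear=3 tin=1
After 5 (gather 3 tin): gear=3 tin=4
After 6 (consume 2 gear): gear=1 tin=4
After 7 (gather 3 tin): gear=1 tin=7
After 8 (craft nail): gear=1 nail=2 tin=4
After 9 (craft nail): gear=1 nail=4 tin=1
After 10 (gather 3 tin): gear=1 nail=4 tin=4
After 11 (craft nail): gear=1 nail=6 tin=1
After 12 (gather 1 tin): gear=1 nail=6 tin=2
After 13 (consume 1 tin): gear=1 nail=6 tin=1
After 14 (gather 1 tin): gear=1 nail=6 tin=2
After 15 (gather 3 resin): gear=1 nail=6 resin=3 tin=2
After 16 (consume 2 resin): gear=1 nail=6 resin=1 tin=2
After 17 (consume 1 nail): gear=1 nail=5 resin=1 tin=2
After 18 (gather 2 tin): gear=1 nail=5 resin=1 tin=4
After 19 (consume 1 resin): gear=1 nail=5 tin=4
After 20 (craft nail): gear=1 nail=7 tin=1
After 21 (gather 2 tin): gear=1 nail=7 tin=3
After 22 (gather 2 tin): gear=1 nail=7 tin=5
After 23 (gather 3 resin): gear=1 nail=7 resin=3 tin=5
After 24 (consume 2 nail): gear=1 nail=5 resin=3 tin=5
After 25 (gather 2 tin): gear=1 nail=5 resin=3 tin=7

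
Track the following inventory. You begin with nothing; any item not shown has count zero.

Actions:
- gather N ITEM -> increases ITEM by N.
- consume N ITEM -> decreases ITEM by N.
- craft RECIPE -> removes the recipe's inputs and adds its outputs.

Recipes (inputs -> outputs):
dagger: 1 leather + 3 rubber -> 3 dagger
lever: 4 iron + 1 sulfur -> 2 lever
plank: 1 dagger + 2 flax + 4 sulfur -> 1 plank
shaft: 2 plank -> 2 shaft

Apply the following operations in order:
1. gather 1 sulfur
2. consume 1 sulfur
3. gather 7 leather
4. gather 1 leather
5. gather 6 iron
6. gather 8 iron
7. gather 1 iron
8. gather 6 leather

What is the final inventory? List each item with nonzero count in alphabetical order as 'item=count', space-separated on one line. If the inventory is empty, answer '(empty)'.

After 1 (gather 1 sulfur): sulfur=1
After 2 (consume 1 sulfur): (empty)
After 3 (gather 7 leather): leather=7
After 4 (gather 1 leather): leather=8
After 5 (gather 6 iron): iron=6 leather=8
After 6 (gather 8 iron): iron=14 leather=8
After 7 (gather 1 iron): iron=15 leather=8
After 8 (gather 6 leather): iron=15 leather=14

Answer: iron=15 leather=14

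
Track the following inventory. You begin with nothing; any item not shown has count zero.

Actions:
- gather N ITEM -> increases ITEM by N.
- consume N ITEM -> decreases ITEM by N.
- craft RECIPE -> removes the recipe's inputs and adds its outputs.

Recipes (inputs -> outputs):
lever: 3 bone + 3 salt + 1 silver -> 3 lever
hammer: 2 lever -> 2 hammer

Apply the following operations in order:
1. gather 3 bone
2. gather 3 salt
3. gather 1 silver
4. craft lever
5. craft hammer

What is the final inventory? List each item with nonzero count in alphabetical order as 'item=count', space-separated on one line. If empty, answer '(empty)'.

Answer: hammer=2 lever=1

Derivation:
After 1 (gather 3 bone): bone=3
After 2 (gather 3 salt): bone=3 salt=3
After 3 (gather 1 silver): bone=3 salt=3 silver=1
After 4 (craft lever): lever=3
After 5 (craft hammer): hammer=2 lever=1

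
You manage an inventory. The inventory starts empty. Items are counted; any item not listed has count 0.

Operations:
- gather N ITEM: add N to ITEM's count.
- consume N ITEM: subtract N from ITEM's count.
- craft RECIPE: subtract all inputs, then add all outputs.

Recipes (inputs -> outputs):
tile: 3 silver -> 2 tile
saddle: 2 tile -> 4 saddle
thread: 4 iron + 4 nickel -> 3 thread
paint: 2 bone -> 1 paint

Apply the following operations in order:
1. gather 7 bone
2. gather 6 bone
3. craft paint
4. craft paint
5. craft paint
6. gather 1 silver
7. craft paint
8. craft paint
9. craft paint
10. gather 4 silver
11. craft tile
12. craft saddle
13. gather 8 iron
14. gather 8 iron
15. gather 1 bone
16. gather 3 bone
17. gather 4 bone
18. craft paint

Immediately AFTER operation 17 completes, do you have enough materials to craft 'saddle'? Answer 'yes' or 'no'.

Answer: no

Derivation:
After 1 (gather 7 bone): bone=7
After 2 (gather 6 bone): bone=13
After 3 (craft paint): bone=11 paint=1
After 4 (craft paint): bone=9 paint=2
After 5 (craft paint): bone=7 paint=3
After 6 (gather 1 silver): bone=7 paint=3 silver=1
After 7 (craft paint): bone=5 paint=4 silver=1
After 8 (craft paint): bone=3 paint=5 silver=1
After 9 (craft paint): bone=1 paint=6 silver=1
After 10 (gather 4 silver): bone=1 paint=6 silver=5
After 11 (craft tile): bone=1 paint=6 silver=2 tile=2
After 12 (craft saddle): bone=1 paint=6 saddle=4 silver=2
After 13 (gather 8 iron): bone=1 iron=8 paint=6 saddle=4 silver=2
After 14 (gather 8 iron): bone=1 iron=16 paint=6 saddle=4 silver=2
After 15 (gather 1 bone): bone=2 iron=16 paint=6 saddle=4 silver=2
After 16 (gather 3 bone): bone=5 iron=16 paint=6 saddle=4 silver=2
After 17 (gather 4 bone): bone=9 iron=16 paint=6 saddle=4 silver=2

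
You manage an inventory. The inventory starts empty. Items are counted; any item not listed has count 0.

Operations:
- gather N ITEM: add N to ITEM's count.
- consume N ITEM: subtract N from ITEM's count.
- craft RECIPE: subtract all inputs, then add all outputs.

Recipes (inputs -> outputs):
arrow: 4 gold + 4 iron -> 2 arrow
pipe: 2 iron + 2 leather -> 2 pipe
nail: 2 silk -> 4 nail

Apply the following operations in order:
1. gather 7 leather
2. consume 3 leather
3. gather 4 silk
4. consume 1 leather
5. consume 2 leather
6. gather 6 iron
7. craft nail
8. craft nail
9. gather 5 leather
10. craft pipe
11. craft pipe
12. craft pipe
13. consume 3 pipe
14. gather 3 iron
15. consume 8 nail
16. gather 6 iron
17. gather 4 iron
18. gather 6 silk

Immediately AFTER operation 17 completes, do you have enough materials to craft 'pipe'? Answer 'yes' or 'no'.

Answer: no

Derivation:
After 1 (gather 7 leather): leather=7
After 2 (consume 3 leather): leather=4
After 3 (gather 4 silk): leather=4 silk=4
After 4 (consume 1 leather): leather=3 silk=4
After 5 (consume 2 leather): leather=1 silk=4
After 6 (gather 6 iron): iron=6 leather=1 silk=4
After 7 (craft nail): iron=6 leather=1 nail=4 silk=2
After 8 (craft nail): iron=6 leather=1 nail=8
After 9 (gather 5 leather): iron=6 leather=6 nail=8
After 10 (craft pipe): iron=4 leather=4 nail=8 pipe=2
After 11 (craft pipe): iron=2 leather=2 nail=8 pipe=4
After 12 (craft pipe): nail=8 pipe=6
After 13 (consume 3 pipe): nail=8 pipe=3
After 14 (gather 3 iron): iron=3 nail=8 pipe=3
After 15 (consume 8 nail): iron=3 pipe=3
After 16 (gather 6 iron): iron=9 pipe=3
After 17 (gather 4 iron): iron=13 pipe=3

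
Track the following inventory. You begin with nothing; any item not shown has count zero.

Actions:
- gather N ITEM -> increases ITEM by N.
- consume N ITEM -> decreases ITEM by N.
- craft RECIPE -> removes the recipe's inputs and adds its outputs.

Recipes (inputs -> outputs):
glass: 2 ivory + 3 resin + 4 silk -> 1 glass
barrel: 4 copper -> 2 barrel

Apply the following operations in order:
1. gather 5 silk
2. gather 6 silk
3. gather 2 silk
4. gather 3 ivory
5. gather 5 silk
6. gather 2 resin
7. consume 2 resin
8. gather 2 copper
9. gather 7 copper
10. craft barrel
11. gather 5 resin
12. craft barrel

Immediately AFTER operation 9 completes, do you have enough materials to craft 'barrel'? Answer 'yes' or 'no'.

Answer: yes

Derivation:
After 1 (gather 5 silk): silk=5
After 2 (gather 6 silk): silk=11
After 3 (gather 2 silk): silk=13
After 4 (gather 3 ivory): ivory=3 silk=13
After 5 (gather 5 silk): ivory=3 silk=18
After 6 (gather 2 resin): ivory=3 resin=2 silk=18
After 7 (consume 2 resin): ivory=3 silk=18
After 8 (gather 2 copper): copper=2 ivory=3 silk=18
After 9 (gather 7 copper): copper=9 ivory=3 silk=18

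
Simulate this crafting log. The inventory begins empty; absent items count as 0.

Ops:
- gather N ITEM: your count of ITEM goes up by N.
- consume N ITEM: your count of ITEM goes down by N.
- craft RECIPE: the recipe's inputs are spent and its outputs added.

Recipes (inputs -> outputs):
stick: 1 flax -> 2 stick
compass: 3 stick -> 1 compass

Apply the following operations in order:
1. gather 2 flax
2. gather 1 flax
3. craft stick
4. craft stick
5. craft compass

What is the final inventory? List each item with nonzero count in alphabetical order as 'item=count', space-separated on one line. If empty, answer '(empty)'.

After 1 (gather 2 flax): flax=2
After 2 (gather 1 flax): flax=3
After 3 (craft stick): flax=2 stick=2
After 4 (craft stick): flax=1 stick=4
After 5 (craft compass): compass=1 flax=1 stick=1

Answer: compass=1 flax=1 stick=1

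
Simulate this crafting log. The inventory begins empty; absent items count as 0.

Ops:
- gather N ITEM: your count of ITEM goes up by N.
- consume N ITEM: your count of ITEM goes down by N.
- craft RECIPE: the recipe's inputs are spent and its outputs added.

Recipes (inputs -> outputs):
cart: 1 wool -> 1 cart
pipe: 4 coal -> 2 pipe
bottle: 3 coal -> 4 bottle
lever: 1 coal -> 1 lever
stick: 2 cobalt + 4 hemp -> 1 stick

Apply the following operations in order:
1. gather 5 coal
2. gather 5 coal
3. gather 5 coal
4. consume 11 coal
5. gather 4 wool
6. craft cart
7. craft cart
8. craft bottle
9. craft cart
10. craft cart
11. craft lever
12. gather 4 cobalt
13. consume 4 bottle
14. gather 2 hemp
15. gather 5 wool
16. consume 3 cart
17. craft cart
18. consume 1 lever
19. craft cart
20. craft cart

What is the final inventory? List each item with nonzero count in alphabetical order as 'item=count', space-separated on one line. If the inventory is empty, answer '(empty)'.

After 1 (gather 5 coal): coal=5
After 2 (gather 5 coal): coal=10
After 3 (gather 5 coal): coal=15
After 4 (consume 11 coal): coal=4
After 5 (gather 4 wool): coal=4 wool=4
After 6 (craft cart): cart=1 coal=4 wool=3
After 7 (craft cart): cart=2 coal=4 wool=2
After 8 (craft bottle): bottle=4 cart=2 coal=1 wool=2
After 9 (craft cart): bottle=4 cart=3 coal=1 wool=1
After 10 (craft cart): bottle=4 cart=4 coal=1
After 11 (craft lever): bottle=4 cart=4 lever=1
After 12 (gather 4 cobalt): bottle=4 cart=4 cobalt=4 lever=1
After 13 (consume 4 bottle): cart=4 cobalt=4 lever=1
After 14 (gather 2 hemp): cart=4 cobalt=4 hemp=2 lever=1
After 15 (gather 5 wool): cart=4 cobalt=4 hemp=2 lever=1 wool=5
After 16 (consume 3 cart): cart=1 cobalt=4 hemp=2 lever=1 wool=5
After 17 (craft cart): cart=2 cobalt=4 hemp=2 lever=1 wool=4
After 18 (consume 1 lever): cart=2 cobalt=4 hemp=2 wool=4
After 19 (craft cart): cart=3 cobalt=4 hemp=2 wool=3
After 20 (craft cart): cart=4 cobalt=4 hemp=2 wool=2

Answer: cart=4 cobalt=4 hemp=2 wool=2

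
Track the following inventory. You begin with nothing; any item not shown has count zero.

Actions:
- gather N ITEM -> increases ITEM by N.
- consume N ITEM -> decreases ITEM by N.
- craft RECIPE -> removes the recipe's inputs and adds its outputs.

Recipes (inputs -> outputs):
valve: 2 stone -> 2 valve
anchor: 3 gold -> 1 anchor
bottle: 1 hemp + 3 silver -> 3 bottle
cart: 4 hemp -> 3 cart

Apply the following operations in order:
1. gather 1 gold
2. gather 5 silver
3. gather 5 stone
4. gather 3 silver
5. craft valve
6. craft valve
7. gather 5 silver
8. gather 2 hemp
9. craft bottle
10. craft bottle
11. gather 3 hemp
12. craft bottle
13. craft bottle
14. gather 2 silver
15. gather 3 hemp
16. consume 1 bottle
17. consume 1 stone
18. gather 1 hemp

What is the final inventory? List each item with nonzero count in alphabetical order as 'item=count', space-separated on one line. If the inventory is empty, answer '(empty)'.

Answer: bottle=11 gold=1 hemp=5 silver=3 valve=4

Derivation:
After 1 (gather 1 gold): gold=1
After 2 (gather 5 silver): gold=1 silver=5
After 3 (gather 5 stone): gold=1 silver=5 stone=5
After 4 (gather 3 silver): gold=1 silver=8 stone=5
After 5 (craft valve): gold=1 silver=8 stone=3 valve=2
After 6 (craft valve): gold=1 silver=8 stone=1 valve=4
After 7 (gather 5 silver): gold=1 silver=13 stone=1 valve=4
After 8 (gather 2 hemp): gold=1 hemp=2 silver=13 stone=1 valve=4
After 9 (craft bottle): bottle=3 gold=1 hemp=1 silver=10 stone=1 valve=4
After 10 (craft bottle): bottle=6 gold=1 silver=7 stone=1 valve=4
After 11 (gather 3 hemp): bottle=6 gold=1 hemp=3 silver=7 stone=1 valve=4
After 12 (craft bottle): bottle=9 gold=1 hemp=2 silver=4 stone=1 valve=4
After 13 (craft bottle): bottle=12 gold=1 hemp=1 silver=1 stone=1 valve=4
After 14 (gather 2 silver): bottle=12 gold=1 hemp=1 silver=3 stone=1 valve=4
After 15 (gather 3 hemp): bottle=12 gold=1 hemp=4 silver=3 stone=1 valve=4
After 16 (consume 1 bottle): bottle=11 gold=1 hemp=4 silver=3 stone=1 valve=4
After 17 (consume 1 stone): bottle=11 gold=1 hemp=4 silver=3 valve=4
After 18 (gather 1 hemp): bottle=11 gold=1 hemp=5 silver=3 valve=4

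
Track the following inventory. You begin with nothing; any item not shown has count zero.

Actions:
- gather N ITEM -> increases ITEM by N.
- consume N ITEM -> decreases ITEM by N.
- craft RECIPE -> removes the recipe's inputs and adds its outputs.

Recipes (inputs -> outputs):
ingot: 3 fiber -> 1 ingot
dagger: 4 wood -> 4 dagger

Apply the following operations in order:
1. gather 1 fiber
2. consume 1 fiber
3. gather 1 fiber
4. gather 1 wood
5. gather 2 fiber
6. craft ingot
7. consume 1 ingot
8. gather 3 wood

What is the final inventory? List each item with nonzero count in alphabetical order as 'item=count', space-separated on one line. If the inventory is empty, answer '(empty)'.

After 1 (gather 1 fiber): fiber=1
After 2 (consume 1 fiber): (empty)
After 3 (gather 1 fiber): fiber=1
After 4 (gather 1 wood): fiber=1 wood=1
After 5 (gather 2 fiber): fiber=3 wood=1
After 6 (craft ingot): ingot=1 wood=1
After 7 (consume 1 ingot): wood=1
After 8 (gather 3 wood): wood=4

Answer: wood=4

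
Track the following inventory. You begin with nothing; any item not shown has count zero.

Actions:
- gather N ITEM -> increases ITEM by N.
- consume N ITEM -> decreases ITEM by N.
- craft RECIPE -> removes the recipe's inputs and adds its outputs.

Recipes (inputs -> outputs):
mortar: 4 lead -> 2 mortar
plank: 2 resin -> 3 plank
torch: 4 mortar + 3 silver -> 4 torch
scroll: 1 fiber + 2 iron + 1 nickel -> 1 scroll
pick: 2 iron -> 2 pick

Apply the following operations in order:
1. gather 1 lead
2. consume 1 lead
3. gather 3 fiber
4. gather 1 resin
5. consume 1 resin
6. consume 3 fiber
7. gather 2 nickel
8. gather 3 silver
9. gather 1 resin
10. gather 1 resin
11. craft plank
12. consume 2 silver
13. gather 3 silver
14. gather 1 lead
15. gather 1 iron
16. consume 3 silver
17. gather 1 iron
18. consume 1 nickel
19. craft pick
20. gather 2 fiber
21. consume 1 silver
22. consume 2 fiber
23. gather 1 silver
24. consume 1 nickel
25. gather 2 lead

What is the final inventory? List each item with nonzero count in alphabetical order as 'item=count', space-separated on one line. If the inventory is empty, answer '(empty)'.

Answer: lead=3 pick=2 plank=3 silver=1

Derivation:
After 1 (gather 1 lead): lead=1
After 2 (consume 1 lead): (empty)
After 3 (gather 3 fiber): fiber=3
After 4 (gather 1 resin): fiber=3 resin=1
After 5 (consume 1 resin): fiber=3
After 6 (consume 3 fiber): (empty)
After 7 (gather 2 nickel): nickel=2
After 8 (gather 3 silver): nickel=2 silver=3
After 9 (gather 1 resin): nickel=2 resin=1 silver=3
After 10 (gather 1 resin): nickel=2 resin=2 silver=3
After 11 (craft plank): nickel=2 plank=3 silver=3
After 12 (consume 2 silver): nickel=2 plank=3 silver=1
After 13 (gather 3 silver): nickel=2 plank=3 silver=4
After 14 (gather 1 lead): lead=1 nickel=2 plank=3 silver=4
After 15 (gather 1 iron): iron=1 lead=1 nickel=2 plank=3 silver=4
After 16 (consume 3 silver): iron=1 lead=1 nickel=2 plank=3 silver=1
After 17 (gather 1 iron): iron=2 lead=1 nickel=2 plank=3 silver=1
After 18 (consume 1 nickel): iron=2 lead=1 nickel=1 plank=3 silver=1
After 19 (craft pick): lead=1 nickel=1 pick=2 plank=3 silver=1
After 20 (gather 2 fiber): fiber=2 lead=1 nickel=1 pick=2 plank=3 silver=1
After 21 (consume 1 silver): fiber=2 lead=1 nickel=1 pick=2 plank=3
After 22 (consume 2 fiber): lead=1 nickel=1 pick=2 plank=3
After 23 (gather 1 silver): lead=1 nickel=1 pick=2 plank=3 silver=1
After 24 (consume 1 nickel): lead=1 pick=2 plank=3 silver=1
After 25 (gather 2 lead): lead=3 pick=2 plank=3 silver=1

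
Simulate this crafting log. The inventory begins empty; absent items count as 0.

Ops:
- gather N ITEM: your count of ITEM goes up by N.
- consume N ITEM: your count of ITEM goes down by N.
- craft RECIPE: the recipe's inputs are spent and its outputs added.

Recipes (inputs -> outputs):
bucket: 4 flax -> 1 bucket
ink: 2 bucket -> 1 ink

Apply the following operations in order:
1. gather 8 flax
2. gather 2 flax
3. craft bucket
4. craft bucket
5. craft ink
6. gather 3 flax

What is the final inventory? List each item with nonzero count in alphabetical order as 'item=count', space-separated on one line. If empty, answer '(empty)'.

After 1 (gather 8 flax): flax=8
After 2 (gather 2 flax): flax=10
After 3 (craft bucket): bucket=1 flax=6
After 4 (craft bucket): bucket=2 flax=2
After 5 (craft ink): flax=2 ink=1
After 6 (gather 3 flax): flax=5 ink=1

Answer: flax=5 ink=1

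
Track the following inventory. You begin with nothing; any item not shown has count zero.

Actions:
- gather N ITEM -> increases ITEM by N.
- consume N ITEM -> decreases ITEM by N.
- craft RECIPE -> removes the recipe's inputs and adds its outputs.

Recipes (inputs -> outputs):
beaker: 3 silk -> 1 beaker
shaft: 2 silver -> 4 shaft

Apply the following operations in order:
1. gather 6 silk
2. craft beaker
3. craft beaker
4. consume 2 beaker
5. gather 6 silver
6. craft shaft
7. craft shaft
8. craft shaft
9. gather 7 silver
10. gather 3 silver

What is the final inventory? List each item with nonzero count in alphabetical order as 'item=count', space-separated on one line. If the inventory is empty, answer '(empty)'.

Answer: shaft=12 silver=10

Derivation:
After 1 (gather 6 silk): silk=6
After 2 (craft beaker): beaker=1 silk=3
After 3 (craft beaker): beaker=2
After 4 (consume 2 beaker): (empty)
After 5 (gather 6 silver): silver=6
After 6 (craft shaft): shaft=4 silver=4
After 7 (craft shaft): shaft=8 silver=2
After 8 (craft shaft): shaft=12
After 9 (gather 7 silver): shaft=12 silver=7
After 10 (gather 3 silver): shaft=12 silver=10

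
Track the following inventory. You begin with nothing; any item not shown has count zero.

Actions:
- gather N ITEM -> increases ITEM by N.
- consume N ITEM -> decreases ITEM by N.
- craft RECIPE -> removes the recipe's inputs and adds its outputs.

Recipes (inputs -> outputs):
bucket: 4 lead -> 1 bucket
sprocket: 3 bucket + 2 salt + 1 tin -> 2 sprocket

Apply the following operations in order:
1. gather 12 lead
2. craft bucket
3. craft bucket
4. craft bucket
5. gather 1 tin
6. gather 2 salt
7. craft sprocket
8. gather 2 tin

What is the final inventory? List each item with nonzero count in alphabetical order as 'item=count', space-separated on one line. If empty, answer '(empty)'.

After 1 (gather 12 lead): lead=12
After 2 (craft bucket): bucket=1 lead=8
After 3 (craft bucket): bucket=2 lead=4
After 4 (craft bucket): bucket=3
After 5 (gather 1 tin): bucket=3 tin=1
After 6 (gather 2 salt): bucket=3 salt=2 tin=1
After 7 (craft sprocket): sprocket=2
After 8 (gather 2 tin): sprocket=2 tin=2

Answer: sprocket=2 tin=2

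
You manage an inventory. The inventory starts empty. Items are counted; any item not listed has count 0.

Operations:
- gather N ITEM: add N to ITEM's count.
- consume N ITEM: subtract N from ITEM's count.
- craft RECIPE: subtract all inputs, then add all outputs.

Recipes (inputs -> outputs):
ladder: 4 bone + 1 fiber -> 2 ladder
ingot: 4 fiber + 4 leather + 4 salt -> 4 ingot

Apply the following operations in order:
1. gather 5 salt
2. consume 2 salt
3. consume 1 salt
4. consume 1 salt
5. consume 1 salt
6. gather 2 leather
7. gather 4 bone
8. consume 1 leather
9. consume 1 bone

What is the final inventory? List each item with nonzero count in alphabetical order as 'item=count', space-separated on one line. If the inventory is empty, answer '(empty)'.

After 1 (gather 5 salt): salt=5
After 2 (consume 2 salt): salt=3
After 3 (consume 1 salt): salt=2
After 4 (consume 1 salt): salt=1
After 5 (consume 1 salt): (empty)
After 6 (gather 2 leather): leather=2
After 7 (gather 4 bone): bone=4 leather=2
After 8 (consume 1 leather): bone=4 leather=1
After 9 (consume 1 bone): bone=3 leather=1

Answer: bone=3 leather=1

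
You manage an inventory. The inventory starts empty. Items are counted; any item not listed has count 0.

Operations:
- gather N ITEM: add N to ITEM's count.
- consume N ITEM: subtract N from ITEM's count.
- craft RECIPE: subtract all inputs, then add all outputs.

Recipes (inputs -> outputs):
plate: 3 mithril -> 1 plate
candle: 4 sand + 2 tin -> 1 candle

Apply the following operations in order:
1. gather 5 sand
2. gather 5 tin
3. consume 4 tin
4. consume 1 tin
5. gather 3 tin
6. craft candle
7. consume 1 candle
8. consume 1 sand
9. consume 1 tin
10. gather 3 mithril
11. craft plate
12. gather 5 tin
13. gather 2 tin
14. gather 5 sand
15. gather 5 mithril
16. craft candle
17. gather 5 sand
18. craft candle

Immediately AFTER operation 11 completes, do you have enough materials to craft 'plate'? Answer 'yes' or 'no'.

Answer: no

Derivation:
After 1 (gather 5 sand): sand=5
After 2 (gather 5 tin): sand=5 tin=5
After 3 (consume 4 tin): sand=5 tin=1
After 4 (consume 1 tin): sand=5
After 5 (gather 3 tin): sand=5 tin=3
After 6 (craft candle): candle=1 sand=1 tin=1
After 7 (consume 1 candle): sand=1 tin=1
After 8 (consume 1 sand): tin=1
After 9 (consume 1 tin): (empty)
After 10 (gather 3 mithril): mithril=3
After 11 (craft plate): plate=1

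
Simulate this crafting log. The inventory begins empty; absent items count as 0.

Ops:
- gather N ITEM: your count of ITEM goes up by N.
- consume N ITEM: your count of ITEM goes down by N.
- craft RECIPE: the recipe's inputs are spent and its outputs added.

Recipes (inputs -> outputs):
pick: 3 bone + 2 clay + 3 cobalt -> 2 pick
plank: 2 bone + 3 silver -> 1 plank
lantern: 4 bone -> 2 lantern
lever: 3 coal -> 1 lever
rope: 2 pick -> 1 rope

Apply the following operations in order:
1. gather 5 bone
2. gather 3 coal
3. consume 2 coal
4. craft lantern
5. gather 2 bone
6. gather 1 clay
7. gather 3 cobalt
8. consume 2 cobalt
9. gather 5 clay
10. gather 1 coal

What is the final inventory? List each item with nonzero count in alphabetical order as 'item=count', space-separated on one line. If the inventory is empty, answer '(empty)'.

Answer: bone=3 clay=6 coal=2 cobalt=1 lantern=2

Derivation:
After 1 (gather 5 bone): bone=5
After 2 (gather 3 coal): bone=5 coal=3
After 3 (consume 2 coal): bone=5 coal=1
After 4 (craft lantern): bone=1 coal=1 lantern=2
After 5 (gather 2 bone): bone=3 coal=1 lantern=2
After 6 (gather 1 clay): bone=3 clay=1 coal=1 lantern=2
After 7 (gather 3 cobalt): bone=3 clay=1 coal=1 cobalt=3 lantern=2
After 8 (consume 2 cobalt): bone=3 clay=1 coal=1 cobalt=1 lantern=2
After 9 (gather 5 clay): bone=3 clay=6 coal=1 cobalt=1 lantern=2
After 10 (gather 1 coal): bone=3 clay=6 coal=2 cobalt=1 lantern=2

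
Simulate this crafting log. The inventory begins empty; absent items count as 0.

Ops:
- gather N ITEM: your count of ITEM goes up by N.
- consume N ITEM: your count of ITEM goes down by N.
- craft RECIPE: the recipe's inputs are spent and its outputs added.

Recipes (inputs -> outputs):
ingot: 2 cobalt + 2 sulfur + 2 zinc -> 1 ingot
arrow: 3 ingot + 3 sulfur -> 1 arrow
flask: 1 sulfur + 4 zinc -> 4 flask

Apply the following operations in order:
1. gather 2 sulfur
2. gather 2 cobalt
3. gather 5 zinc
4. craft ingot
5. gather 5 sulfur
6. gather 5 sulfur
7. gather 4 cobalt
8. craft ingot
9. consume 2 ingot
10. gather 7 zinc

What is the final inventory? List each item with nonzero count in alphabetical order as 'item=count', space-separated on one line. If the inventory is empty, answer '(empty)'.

After 1 (gather 2 sulfur): sulfur=2
After 2 (gather 2 cobalt): cobalt=2 sulfur=2
After 3 (gather 5 zinc): cobalt=2 sulfur=2 zinc=5
After 4 (craft ingot): ingot=1 zinc=3
After 5 (gather 5 sulfur): ingot=1 sulfur=5 zinc=3
After 6 (gather 5 sulfur): ingot=1 sulfur=10 zinc=3
After 7 (gather 4 cobalt): cobalt=4 ingot=1 sulfur=10 zinc=3
After 8 (craft ingot): cobalt=2 ingot=2 sulfur=8 zinc=1
After 9 (consume 2 ingot): cobalt=2 sulfur=8 zinc=1
After 10 (gather 7 zinc): cobalt=2 sulfur=8 zinc=8

Answer: cobalt=2 sulfur=8 zinc=8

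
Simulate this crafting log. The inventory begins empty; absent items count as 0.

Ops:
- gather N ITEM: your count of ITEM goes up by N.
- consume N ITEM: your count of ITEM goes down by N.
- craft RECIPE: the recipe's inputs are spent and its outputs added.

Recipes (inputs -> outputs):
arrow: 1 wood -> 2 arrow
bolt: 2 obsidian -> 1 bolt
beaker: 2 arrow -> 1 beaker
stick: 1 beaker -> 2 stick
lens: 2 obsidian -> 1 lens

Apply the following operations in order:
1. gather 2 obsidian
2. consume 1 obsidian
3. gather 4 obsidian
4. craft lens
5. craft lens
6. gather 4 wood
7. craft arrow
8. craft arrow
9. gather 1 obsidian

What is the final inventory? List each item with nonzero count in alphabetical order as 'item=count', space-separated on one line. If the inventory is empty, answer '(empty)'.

Answer: arrow=4 lens=2 obsidian=2 wood=2

Derivation:
After 1 (gather 2 obsidian): obsidian=2
After 2 (consume 1 obsidian): obsidian=1
After 3 (gather 4 obsidian): obsidian=5
After 4 (craft lens): lens=1 obsidian=3
After 5 (craft lens): lens=2 obsidian=1
After 6 (gather 4 wood): lens=2 obsidian=1 wood=4
After 7 (craft arrow): arrow=2 lens=2 obsidian=1 wood=3
After 8 (craft arrow): arrow=4 lens=2 obsidian=1 wood=2
After 9 (gather 1 obsidian): arrow=4 lens=2 obsidian=2 wood=2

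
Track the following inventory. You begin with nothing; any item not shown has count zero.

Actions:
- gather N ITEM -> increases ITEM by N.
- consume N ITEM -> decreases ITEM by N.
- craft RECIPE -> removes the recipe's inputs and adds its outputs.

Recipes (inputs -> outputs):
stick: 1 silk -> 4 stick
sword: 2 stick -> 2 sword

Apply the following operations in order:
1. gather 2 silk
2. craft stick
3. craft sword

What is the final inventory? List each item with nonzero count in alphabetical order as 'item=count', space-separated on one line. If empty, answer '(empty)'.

Answer: silk=1 stick=2 sword=2

Derivation:
After 1 (gather 2 silk): silk=2
After 2 (craft stick): silk=1 stick=4
After 3 (craft sword): silk=1 stick=2 sword=2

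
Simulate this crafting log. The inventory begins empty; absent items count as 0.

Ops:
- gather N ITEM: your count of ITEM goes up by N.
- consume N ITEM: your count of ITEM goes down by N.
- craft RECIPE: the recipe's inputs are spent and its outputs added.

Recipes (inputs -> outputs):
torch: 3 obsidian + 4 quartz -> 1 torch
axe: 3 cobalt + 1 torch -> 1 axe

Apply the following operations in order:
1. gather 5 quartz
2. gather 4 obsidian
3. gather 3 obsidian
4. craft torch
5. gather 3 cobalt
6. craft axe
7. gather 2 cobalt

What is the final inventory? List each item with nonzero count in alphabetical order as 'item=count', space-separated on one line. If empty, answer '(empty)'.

Answer: axe=1 cobalt=2 obsidian=4 quartz=1

Derivation:
After 1 (gather 5 quartz): quartz=5
After 2 (gather 4 obsidian): obsidian=4 quartz=5
After 3 (gather 3 obsidian): obsidian=7 quartz=5
After 4 (craft torch): obsidian=4 quartz=1 torch=1
After 5 (gather 3 cobalt): cobalt=3 obsidian=4 quartz=1 torch=1
After 6 (craft axe): axe=1 obsidian=4 quartz=1
After 7 (gather 2 cobalt): axe=1 cobalt=2 obsidian=4 quartz=1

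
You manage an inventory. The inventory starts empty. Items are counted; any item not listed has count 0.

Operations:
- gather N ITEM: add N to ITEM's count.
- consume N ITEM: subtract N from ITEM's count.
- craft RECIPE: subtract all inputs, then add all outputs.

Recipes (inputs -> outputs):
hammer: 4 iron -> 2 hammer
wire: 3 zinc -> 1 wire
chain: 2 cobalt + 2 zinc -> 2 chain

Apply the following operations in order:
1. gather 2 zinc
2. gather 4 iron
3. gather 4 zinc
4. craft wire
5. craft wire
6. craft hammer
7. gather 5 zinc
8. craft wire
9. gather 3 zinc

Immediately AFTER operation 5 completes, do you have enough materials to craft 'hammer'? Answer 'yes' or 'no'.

Answer: yes

Derivation:
After 1 (gather 2 zinc): zinc=2
After 2 (gather 4 iron): iron=4 zinc=2
After 3 (gather 4 zinc): iron=4 zinc=6
After 4 (craft wire): iron=4 wire=1 zinc=3
After 5 (craft wire): iron=4 wire=2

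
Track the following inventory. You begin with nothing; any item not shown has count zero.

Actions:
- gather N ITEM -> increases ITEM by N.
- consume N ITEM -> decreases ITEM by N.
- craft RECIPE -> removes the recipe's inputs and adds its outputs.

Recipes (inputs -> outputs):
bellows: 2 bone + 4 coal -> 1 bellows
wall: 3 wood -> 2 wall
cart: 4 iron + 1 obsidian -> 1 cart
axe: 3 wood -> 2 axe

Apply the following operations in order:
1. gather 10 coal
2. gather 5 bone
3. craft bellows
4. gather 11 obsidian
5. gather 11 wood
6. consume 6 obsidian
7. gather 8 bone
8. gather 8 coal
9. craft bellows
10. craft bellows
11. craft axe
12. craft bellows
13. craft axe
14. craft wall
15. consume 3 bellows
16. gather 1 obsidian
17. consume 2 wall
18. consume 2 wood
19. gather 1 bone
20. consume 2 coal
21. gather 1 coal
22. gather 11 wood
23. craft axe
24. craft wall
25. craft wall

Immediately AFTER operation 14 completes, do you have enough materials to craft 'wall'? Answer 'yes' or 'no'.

After 1 (gather 10 coal): coal=10
After 2 (gather 5 bone): bone=5 coal=10
After 3 (craft bellows): bellows=1 bone=3 coal=6
After 4 (gather 11 obsidian): bellows=1 bone=3 coal=6 obsidian=11
After 5 (gather 11 wood): bellows=1 bone=3 coal=6 obsidian=11 wood=11
After 6 (consume 6 obsidian): bellows=1 bone=3 coal=6 obsidian=5 wood=11
After 7 (gather 8 bone): bellows=1 bone=11 coal=6 obsidian=5 wood=11
After 8 (gather 8 coal): bellows=1 bone=11 coal=14 obsidian=5 wood=11
After 9 (craft bellows): bellows=2 bone=9 coal=10 obsidian=5 wood=11
After 10 (craft bellows): bellows=3 bone=7 coal=6 obsidian=5 wood=11
After 11 (craft axe): axe=2 bellows=3 bone=7 coal=6 obsidian=5 wood=8
After 12 (craft bellows): axe=2 bellows=4 bone=5 coal=2 obsidian=5 wood=8
After 13 (craft axe): axe=4 bellows=4 bone=5 coal=2 obsidian=5 wood=5
After 14 (craft wall): axe=4 bellows=4 bone=5 coal=2 obsidian=5 wall=2 wood=2

Answer: no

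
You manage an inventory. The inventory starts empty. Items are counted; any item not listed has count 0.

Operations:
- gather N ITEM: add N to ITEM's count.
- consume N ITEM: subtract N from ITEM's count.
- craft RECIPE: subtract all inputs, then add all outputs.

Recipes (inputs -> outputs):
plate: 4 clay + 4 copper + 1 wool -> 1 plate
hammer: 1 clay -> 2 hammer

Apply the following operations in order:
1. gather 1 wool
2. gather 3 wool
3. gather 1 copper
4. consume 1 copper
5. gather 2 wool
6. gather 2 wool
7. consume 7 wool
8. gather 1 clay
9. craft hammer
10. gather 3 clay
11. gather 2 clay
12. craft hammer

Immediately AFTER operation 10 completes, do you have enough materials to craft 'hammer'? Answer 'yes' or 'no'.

Answer: yes

Derivation:
After 1 (gather 1 wool): wool=1
After 2 (gather 3 wool): wool=4
After 3 (gather 1 copper): copper=1 wool=4
After 4 (consume 1 copper): wool=4
After 5 (gather 2 wool): wool=6
After 6 (gather 2 wool): wool=8
After 7 (consume 7 wool): wool=1
After 8 (gather 1 clay): clay=1 wool=1
After 9 (craft hammer): hammer=2 wool=1
After 10 (gather 3 clay): clay=3 hammer=2 wool=1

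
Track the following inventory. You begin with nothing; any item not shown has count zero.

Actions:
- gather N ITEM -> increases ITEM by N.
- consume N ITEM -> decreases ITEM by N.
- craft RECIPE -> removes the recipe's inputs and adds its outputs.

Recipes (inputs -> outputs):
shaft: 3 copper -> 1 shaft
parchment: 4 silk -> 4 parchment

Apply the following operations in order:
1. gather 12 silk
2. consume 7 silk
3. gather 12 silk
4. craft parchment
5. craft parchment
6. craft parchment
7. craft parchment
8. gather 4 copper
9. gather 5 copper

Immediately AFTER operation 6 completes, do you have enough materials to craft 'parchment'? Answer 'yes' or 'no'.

After 1 (gather 12 silk): silk=12
After 2 (consume 7 silk): silk=5
After 3 (gather 12 silk): silk=17
After 4 (craft parchment): parchment=4 silk=13
After 5 (craft parchment): parchment=8 silk=9
After 6 (craft parchment): parchment=12 silk=5

Answer: yes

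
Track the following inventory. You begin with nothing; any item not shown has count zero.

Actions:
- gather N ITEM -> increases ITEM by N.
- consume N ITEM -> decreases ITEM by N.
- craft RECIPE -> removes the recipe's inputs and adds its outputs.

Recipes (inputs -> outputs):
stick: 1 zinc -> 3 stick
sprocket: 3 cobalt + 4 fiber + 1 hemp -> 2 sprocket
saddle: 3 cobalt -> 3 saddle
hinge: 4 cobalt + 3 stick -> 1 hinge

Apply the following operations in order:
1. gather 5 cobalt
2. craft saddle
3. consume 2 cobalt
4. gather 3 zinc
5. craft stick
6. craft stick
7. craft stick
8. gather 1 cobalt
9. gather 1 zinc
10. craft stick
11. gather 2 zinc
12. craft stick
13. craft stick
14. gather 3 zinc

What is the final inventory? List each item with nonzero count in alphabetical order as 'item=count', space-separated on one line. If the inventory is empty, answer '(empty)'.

Answer: cobalt=1 saddle=3 stick=18 zinc=3

Derivation:
After 1 (gather 5 cobalt): cobalt=5
After 2 (craft saddle): cobalt=2 saddle=3
After 3 (consume 2 cobalt): saddle=3
After 4 (gather 3 zinc): saddle=3 zinc=3
After 5 (craft stick): saddle=3 stick=3 zinc=2
After 6 (craft stick): saddle=3 stick=6 zinc=1
After 7 (craft stick): saddle=3 stick=9
After 8 (gather 1 cobalt): cobalt=1 saddle=3 stick=9
After 9 (gather 1 zinc): cobalt=1 saddle=3 stick=9 zinc=1
After 10 (craft stick): cobalt=1 saddle=3 stick=12
After 11 (gather 2 zinc): cobalt=1 saddle=3 stick=12 zinc=2
After 12 (craft stick): cobalt=1 saddle=3 stick=15 zinc=1
After 13 (craft stick): cobalt=1 saddle=3 stick=18
After 14 (gather 3 zinc): cobalt=1 saddle=3 stick=18 zinc=3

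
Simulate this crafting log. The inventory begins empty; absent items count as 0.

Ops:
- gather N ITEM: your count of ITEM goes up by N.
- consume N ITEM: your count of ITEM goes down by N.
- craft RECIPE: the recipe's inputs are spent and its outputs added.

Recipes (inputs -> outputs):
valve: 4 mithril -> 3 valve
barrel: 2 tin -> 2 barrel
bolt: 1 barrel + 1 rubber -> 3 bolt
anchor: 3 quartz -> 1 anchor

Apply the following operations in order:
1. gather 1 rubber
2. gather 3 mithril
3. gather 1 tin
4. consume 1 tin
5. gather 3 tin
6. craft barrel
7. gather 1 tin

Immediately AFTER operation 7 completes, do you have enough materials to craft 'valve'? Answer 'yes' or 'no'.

After 1 (gather 1 rubber): rubber=1
After 2 (gather 3 mithril): mithril=3 rubber=1
After 3 (gather 1 tin): mithril=3 rubber=1 tin=1
After 4 (consume 1 tin): mithril=3 rubber=1
After 5 (gather 3 tin): mithril=3 rubber=1 tin=3
After 6 (craft barrel): barrel=2 mithril=3 rubber=1 tin=1
After 7 (gather 1 tin): barrel=2 mithril=3 rubber=1 tin=2

Answer: no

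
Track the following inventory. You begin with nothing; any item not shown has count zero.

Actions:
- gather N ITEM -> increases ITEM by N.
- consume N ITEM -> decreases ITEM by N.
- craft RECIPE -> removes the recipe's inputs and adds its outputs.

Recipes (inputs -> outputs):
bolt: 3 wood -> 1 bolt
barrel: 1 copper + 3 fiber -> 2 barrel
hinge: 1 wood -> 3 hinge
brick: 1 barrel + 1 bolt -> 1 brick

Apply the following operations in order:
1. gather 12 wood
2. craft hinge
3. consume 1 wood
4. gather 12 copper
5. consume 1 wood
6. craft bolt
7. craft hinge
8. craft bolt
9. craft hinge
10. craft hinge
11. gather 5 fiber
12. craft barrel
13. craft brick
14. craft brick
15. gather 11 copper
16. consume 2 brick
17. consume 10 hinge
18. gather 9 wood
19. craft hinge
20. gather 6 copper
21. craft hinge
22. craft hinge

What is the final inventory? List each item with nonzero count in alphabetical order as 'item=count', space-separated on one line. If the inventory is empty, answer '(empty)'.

Answer: copper=28 fiber=2 hinge=11 wood=6

Derivation:
After 1 (gather 12 wood): wood=12
After 2 (craft hinge): hinge=3 wood=11
After 3 (consume 1 wood): hinge=3 wood=10
After 4 (gather 12 copper): copper=12 hinge=3 wood=10
After 5 (consume 1 wood): copper=12 hinge=3 wood=9
After 6 (craft bolt): bolt=1 copper=12 hinge=3 wood=6
After 7 (craft hinge): bolt=1 copper=12 hinge=6 wood=5
After 8 (craft bolt): bolt=2 copper=12 hinge=6 wood=2
After 9 (craft hinge): bolt=2 copper=12 hinge=9 wood=1
After 10 (craft hinge): bolt=2 copper=12 hinge=12
After 11 (gather 5 fiber): bolt=2 copper=12 fiber=5 hinge=12
After 12 (craft barrel): barrel=2 bolt=2 copper=11 fiber=2 hinge=12
After 13 (craft brick): barrel=1 bolt=1 brick=1 copper=11 fiber=2 hinge=12
After 14 (craft brick): brick=2 copper=11 fiber=2 hinge=12
After 15 (gather 11 copper): brick=2 copper=22 fiber=2 hinge=12
After 16 (consume 2 brick): copper=22 fiber=2 hinge=12
After 17 (consume 10 hinge): copper=22 fiber=2 hinge=2
After 18 (gather 9 wood): copper=22 fiber=2 hinge=2 wood=9
After 19 (craft hinge): copper=22 fiber=2 hinge=5 wood=8
After 20 (gather 6 copper): copper=28 fiber=2 hinge=5 wood=8
After 21 (craft hinge): copper=28 fiber=2 hinge=8 wood=7
After 22 (craft hinge): copper=28 fiber=2 hinge=11 wood=6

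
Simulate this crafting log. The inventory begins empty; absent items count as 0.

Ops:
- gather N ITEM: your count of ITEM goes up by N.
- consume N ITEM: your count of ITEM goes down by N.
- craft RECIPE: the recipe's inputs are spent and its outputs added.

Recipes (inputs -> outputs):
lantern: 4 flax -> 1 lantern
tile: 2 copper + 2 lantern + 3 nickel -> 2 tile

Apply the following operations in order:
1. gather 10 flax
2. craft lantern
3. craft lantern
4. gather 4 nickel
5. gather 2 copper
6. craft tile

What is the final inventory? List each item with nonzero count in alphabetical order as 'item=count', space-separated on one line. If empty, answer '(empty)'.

After 1 (gather 10 flax): flax=10
After 2 (craft lantern): flax=6 lantern=1
After 3 (craft lantern): flax=2 lantern=2
After 4 (gather 4 nickel): flax=2 lantern=2 nickel=4
After 5 (gather 2 copper): copper=2 flax=2 lantern=2 nickel=4
After 6 (craft tile): flax=2 nickel=1 tile=2

Answer: flax=2 nickel=1 tile=2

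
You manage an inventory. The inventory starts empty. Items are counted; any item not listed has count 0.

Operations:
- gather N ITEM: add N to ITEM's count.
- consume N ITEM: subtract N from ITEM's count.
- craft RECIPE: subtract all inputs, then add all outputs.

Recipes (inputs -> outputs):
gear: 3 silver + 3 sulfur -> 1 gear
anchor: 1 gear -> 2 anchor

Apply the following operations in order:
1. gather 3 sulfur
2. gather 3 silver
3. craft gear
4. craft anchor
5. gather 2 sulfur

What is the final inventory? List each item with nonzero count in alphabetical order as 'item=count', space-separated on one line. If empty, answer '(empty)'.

Answer: anchor=2 sulfur=2

Derivation:
After 1 (gather 3 sulfur): sulfur=3
After 2 (gather 3 silver): silver=3 sulfur=3
After 3 (craft gear): gear=1
After 4 (craft anchor): anchor=2
After 5 (gather 2 sulfur): anchor=2 sulfur=2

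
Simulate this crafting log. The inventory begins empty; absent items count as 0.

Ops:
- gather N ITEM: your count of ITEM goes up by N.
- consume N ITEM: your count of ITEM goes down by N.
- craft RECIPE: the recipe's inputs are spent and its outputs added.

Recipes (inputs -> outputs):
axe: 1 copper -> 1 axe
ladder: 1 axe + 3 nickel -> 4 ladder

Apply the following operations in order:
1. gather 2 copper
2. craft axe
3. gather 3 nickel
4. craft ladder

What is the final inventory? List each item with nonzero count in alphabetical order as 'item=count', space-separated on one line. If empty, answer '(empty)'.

Answer: copper=1 ladder=4

Derivation:
After 1 (gather 2 copper): copper=2
After 2 (craft axe): axe=1 copper=1
After 3 (gather 3 nickel): axe=1 copper=1 nickel=3
After 4 (craft ladder): copper=1 ladder=4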